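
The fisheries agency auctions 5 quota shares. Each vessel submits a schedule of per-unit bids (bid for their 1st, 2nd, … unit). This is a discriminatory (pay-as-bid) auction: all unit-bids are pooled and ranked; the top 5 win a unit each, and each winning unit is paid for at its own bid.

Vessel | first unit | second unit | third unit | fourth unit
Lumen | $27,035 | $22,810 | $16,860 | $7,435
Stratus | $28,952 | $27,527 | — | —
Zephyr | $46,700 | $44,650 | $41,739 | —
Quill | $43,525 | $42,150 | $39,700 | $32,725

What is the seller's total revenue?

All unit-bids, highest first — top 5: 46,700 (Zephyr-1), 44,650 (Zephyr-2), 43,525 (Quill-1), 42,150 (Quill-2), 41,739 (Zephyr-3)
Next rejected bid: $39,700 (not a price — pay-as-bid).
Each winning unit pays its own bid.
Revenue = 46,700 + 44,650 + 43,525 + 42,150 + 41,739 = $218,764.

Total revenue: $218,764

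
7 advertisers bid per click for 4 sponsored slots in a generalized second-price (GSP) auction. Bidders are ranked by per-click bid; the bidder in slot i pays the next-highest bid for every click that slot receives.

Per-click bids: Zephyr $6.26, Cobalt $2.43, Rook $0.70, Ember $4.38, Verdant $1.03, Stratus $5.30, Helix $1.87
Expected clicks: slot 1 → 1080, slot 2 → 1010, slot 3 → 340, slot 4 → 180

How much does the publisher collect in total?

Ranked by bid: $6.26 (Zephyr) > $5.30 (Stratus) > $4.38 (Ember) > $2.43 (Cobalt) > $1.87 (Helix) > …
Slot 1: Zephyr pays $5.30 × 1080 = $5724.00
Slot 2: Stratus pays $4.38 × 1010 = $4423.80
Slot 3: Ember pays $2.43 × 340 = $826.20
Slot 4: Cobalt pays $1.87 × 180 = $336.60
Total = $11310.60

Total revenue: $11310.60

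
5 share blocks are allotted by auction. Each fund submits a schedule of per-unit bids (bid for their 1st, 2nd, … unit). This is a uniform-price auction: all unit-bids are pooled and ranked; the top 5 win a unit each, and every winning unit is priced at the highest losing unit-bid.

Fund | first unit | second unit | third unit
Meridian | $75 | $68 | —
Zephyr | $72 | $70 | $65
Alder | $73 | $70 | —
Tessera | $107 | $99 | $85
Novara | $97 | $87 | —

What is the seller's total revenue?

All unit-bids, highest first — top 5: 107 (Tessera-1), 99 (Tessera-2), 97 (Novara-1), 87 (Novara-2), 85 (Tessera-3)
Highest rejected unit-bid = $75.
Allocation: Novara 2, Tessera 3. Every unit priced at $75.
Revenue = 5 × 75 = $375.

Total revenue: $375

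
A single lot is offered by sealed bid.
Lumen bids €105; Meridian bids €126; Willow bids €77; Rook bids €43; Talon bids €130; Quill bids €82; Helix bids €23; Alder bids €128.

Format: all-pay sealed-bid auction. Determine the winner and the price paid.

Talon pays €130

Rule: the highest bidder wins the item, but every bidder pays their own bid.
Bids in order: 130 (Talon) > 128 (Alder) > 126 (Meridian) > 105 (Lumen) > 82 (Quill) > 77 (Willow) > …
Talon is highest and takes the item; every bidder forfeits their bid.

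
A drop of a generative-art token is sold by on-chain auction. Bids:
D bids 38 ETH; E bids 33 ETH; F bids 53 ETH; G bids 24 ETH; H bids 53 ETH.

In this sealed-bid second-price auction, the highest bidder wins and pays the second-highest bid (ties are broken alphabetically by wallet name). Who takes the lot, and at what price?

Bids in order: 53 (F) > 53 (H) > 38 (D) > 33 (E) > 24 (G)
Tie at 53 ETH → F wins by tie-break.
F is highest; pays the second-highest bid, 53 ETH.

F pays 53 ETH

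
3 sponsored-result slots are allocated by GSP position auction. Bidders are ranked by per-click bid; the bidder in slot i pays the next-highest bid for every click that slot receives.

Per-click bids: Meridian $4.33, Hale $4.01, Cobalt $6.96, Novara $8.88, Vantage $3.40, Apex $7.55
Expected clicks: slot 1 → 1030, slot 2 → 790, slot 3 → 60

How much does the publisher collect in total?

Per-click bids in order: $8.88 (Novara) > $7.55 (Apex) > $6.96 (Cobalt) > $4.33 (Meridian) > …
Slot 1: Novara pays $7.55 × 1030 = $7776.50
Slot 2: Apex pays $6.96 × 790 = $5498.40
Slot 3: Cobalt pays $4.33 × 60 = $259.80
Total = $13534.70

Total revenue: $13534.70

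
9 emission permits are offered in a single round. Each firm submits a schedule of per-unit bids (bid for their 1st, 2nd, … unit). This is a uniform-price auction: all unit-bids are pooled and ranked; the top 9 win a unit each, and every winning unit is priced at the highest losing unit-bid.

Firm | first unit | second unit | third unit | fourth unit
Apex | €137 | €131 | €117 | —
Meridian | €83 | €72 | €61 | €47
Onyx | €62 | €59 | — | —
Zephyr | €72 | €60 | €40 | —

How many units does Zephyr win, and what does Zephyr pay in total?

Zephyr: 2 units, pays €118

Pooled unit-bids ranked (top 9): 137 (Apex-1), 131 (Apex-2), 117 (Apex-3), 83 (Meridian-1), 72 (Meridian-2), 72 (Zephyr-1), 62 (Onyx-1), 61 (Meridian-3), 60 (Zephyr-2)
Highest rejected unit-bid = €59.
Zephyr wins 2 unit(s) at €59 each.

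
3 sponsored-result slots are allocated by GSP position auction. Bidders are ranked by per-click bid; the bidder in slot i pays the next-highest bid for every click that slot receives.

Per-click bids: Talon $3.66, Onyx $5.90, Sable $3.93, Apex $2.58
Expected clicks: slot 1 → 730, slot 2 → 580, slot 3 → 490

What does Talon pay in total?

Ranked by bid: $5.90 (Onyx) > $3.93 (Sable) > $3.66 (Talon) > $2.58 (Apex)
Talon holds slot 3 → pays next bid $2.58 × 490 clicks = $1264.20.

Talon pays $1264.20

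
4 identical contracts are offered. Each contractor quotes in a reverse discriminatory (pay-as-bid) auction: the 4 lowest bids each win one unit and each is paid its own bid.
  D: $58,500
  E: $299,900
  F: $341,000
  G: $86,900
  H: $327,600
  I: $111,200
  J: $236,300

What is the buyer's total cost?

Sorting: 58,500 (D), 86,900 (G), 111,200 (I), 236,300 (J), 299,900 (E), 327,600 (H), …
The 4 lowest are D, G, I, J.
Total cost = 58,500 + 86,900 + 111,200 + 236,300 = $492,900.

Total cost: $492,900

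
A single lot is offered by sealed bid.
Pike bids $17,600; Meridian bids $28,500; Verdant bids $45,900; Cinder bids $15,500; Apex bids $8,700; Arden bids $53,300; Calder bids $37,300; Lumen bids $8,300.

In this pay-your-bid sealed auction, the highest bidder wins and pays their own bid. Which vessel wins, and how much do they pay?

Arden pays $53,300

Sorting bids: 53,300 (Arden) > 45,900 (Verdant) > 37,300 (Calder) > 28,500 (Meridian) > 17,600 (Pike) > 15,500 (Cinder) > …
Arden has the highest bid and pays exactly that: $53,300.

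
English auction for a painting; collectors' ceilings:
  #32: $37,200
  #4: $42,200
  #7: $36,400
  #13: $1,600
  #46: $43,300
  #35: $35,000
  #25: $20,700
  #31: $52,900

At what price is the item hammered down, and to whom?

Rule: the price rises until one bidder remains; the winner pays the price at which the last rival dropped out.
Sorting limits: 52,900 (#31) > 43,300 (#46) > 42,200 (#4) > 37,200 (#32) > 36,400 (#7) > 35,000 (#35) > …
#46 is the last rival to drop out, at $43,300; #31 remains and wins at that price.

#31 wins at $43,300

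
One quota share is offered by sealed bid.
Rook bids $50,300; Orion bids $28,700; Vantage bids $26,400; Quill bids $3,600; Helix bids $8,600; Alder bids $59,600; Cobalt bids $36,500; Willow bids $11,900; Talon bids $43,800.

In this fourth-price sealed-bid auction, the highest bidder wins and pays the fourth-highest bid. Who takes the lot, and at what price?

Sorting bids: 59,600 (Alder) > 50,300 (Rook) > 43,800 (Talon) > 36,500 (Cobalt) > 28,700 (Orion) > 26,400 (Vantage) > …
Alder wins; payment is bid #4 in the ranking = $36,500.

Alder pays $36,500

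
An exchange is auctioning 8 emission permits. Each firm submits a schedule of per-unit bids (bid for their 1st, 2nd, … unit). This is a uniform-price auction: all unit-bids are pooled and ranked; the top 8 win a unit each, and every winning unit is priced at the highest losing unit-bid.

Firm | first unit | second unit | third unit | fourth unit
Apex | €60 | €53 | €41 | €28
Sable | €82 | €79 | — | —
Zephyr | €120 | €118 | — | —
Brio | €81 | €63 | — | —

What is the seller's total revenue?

Total revenue: €328

Merging the schedules and taking the best 8: 120 (Zephyr-1), 118 (Zephyr-2), 82 (Sable-1), 81 (Brio-1), 79 (Sable-2), 63 (Brio-2), 60 (Apex-1), 53 (Apex-2)
The (k+1)-th unit-bid is €41.
Allocation: Apex 2, Brio 2, Sable 2, Zephyr 2. Every unit priced at €41.
Revenue = 8 × 41 = €328.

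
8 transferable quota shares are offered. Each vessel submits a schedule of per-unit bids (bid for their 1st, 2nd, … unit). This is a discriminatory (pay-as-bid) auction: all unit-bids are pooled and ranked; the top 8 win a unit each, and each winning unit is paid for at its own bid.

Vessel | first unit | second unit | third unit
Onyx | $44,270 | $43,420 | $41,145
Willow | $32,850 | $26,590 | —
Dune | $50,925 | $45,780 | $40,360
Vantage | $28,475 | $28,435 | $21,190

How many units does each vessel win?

All unit-bids, highest first — top 8: 50,925 (Dune-1), 45,780 (Dune-2), 44,270 (Onyx-1), 43,420 (Onyx-2), 41,145 (Onyx-3), 40,360 (Dune-3), 32,850 (Willow-1), 28,475 (Vantage-1)
Next rejected bid: $28,435 (not a price — pay-as-bid).
Allocation: Dune 3, Onyx 3, Vantage 1, Willow 1.

Dune 3, Onyx 3, Vantage 1, Willow 1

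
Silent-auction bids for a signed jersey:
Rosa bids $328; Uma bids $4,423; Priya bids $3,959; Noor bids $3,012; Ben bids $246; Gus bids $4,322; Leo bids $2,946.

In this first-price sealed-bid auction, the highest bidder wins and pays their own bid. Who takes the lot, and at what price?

Uma pays $4,423

Bids ranked: 4,423 (Uma) > 4,322 (Gus) > 3,959 (Priya) > 3,012 (Noor) > 2,946 (Leo) > 328 (Rosa) > …
Uma has the highest bid and pays exactly that: $4,423.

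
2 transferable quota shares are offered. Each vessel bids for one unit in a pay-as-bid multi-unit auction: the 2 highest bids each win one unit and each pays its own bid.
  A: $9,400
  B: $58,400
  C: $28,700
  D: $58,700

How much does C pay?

C pays $0

Bids ranked high→low: 58,700 (D), 58,400 (B), 28,700 (C), 9,400 (A)
Top 2: D, B.
C does not win → $0.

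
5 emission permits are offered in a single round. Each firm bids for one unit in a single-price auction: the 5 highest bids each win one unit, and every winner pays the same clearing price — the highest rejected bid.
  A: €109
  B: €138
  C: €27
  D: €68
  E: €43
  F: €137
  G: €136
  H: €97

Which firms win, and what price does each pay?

B, F, G, A, H; each pays €68

Ordering the bids: 138 (B), 137 (F), 136 (G), 109 (A), 97 (H), 68 (D), 43 (E), …
The 5 highest are B, F, G, A, H.
First losing bid is D's €68, which sets the uniform price.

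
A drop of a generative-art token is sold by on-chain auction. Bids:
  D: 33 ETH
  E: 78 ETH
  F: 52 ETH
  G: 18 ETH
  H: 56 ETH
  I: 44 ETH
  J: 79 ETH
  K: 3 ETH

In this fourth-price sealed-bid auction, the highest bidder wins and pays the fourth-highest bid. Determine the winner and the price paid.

J pays 52 ETH

Sorting bids: 79 (J) > 78 (E) > 56 (H) > 52 (F) > 44 (I) > 33 (D) > …
J wins; payment is bid #4 in the ranking = 52 ETH.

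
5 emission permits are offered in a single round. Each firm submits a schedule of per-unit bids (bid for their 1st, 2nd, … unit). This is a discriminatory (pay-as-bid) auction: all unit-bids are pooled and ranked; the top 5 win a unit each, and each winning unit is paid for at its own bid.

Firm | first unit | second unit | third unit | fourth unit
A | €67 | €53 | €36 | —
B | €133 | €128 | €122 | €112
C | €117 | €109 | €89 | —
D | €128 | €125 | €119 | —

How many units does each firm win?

B 3, D 2

Merging the schedules and taking the best 5: 133 (B-1), 128 (B-2), 128 (D-1), 125 (D-2), 122 (B-3)
Next rejected bid: €119 (not a price — pay-as-bid).
Allocation: B 3, D 2.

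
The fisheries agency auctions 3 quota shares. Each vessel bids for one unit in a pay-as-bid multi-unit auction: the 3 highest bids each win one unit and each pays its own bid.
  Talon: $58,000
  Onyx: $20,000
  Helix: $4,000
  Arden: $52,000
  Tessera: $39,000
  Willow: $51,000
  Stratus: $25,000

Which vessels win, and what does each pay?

Talon $58,000, Arden $52,000, Willow $51,000

Bids ranked high→low: 58,000 (Talon), 52,000 (Arden), 51,000 (Willow), 39,000 (Tessera), 25,000 (Stratus), …
Top 3: Talon, Arden, Willow.
Each winner pays its own bid: Talon $58,000, Arden $52,000, Willow $51,000.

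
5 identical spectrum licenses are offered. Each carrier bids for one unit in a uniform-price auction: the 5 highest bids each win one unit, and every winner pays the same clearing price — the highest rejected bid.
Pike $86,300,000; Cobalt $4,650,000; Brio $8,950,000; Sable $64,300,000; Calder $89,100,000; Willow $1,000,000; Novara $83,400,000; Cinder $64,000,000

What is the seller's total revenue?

Total revenue: $44,750,000

Ordering the bids: 89,100,000 (Calder), 86,300,000 (Pike), 83,400,000 (Novara), 64,300,000 (Sable), 64,000,000 (Cinder), 8,950,000 (Brio), 4,650,000 (Cobalt), …
The 5 highest are Calder, Pike, Novara, Sable, Cinder.
First losing bid is Brio's $8,950,000, which sets the uniform price.
Total revenue = 5 × $8,950,000 = $44,750,000.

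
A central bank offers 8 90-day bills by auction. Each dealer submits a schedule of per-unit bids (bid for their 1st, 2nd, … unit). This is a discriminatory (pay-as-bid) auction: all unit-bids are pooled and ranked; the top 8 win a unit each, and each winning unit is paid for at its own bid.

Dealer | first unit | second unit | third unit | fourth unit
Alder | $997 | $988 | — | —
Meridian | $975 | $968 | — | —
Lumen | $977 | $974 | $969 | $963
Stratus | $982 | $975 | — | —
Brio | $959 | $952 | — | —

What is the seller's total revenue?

Total revenue: $7,837

Merging the schedules and taking the best 8: 997 (Alder-1), 988 (Alder-2), 982 (Stratus-1), 977 (Lumen-1), 975 (Meridian-1), 975 (Stratus-2), 974 (Lumen-2), 969 (Lumen-3)
Next rejected bid: $968 (not a price — pay-as-bid).
Each winning unit pays its own bid.
Revenue = 997 + 988 + 982 + 977 + 975 + 975 + 974 + 969 = $7,837.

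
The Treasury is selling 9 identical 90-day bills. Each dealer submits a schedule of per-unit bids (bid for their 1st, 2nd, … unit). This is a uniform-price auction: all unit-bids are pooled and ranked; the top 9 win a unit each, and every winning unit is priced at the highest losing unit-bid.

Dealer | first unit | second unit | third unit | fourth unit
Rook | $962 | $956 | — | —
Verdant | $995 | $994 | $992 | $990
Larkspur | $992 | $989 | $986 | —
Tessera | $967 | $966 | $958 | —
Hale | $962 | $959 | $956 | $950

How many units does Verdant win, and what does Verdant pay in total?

Merging the schedules and taking the best 9: 995 (Verdant-1), 994 (Verdant-2), 992 (Verdant-3), 992 (Larkspur-1), 990 (Verdant-4), 989 (Larkspur-2), 986 (Larkspur-3), 967 (Tessera-1), 966 (Tessera-2)
The (k+1)-th unit-bid is $962.
Verdant wins 4 unit(s) at $962 each.

Verdant: 4 units, pays $3,848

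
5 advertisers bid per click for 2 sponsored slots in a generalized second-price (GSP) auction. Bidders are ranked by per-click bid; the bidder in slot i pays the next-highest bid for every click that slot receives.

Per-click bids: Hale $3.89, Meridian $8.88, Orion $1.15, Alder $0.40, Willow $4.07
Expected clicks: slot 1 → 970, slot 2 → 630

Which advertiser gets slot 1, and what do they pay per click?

Per-click bids in order: $8.88 (Meridian) > $4.07 (Willow) > $3.89 (Hale) > …
Slot 1 goes to the first-ranked bidder, Meridian, who pays the next bid down: $4.07/click.

Meridian; $4.07 per click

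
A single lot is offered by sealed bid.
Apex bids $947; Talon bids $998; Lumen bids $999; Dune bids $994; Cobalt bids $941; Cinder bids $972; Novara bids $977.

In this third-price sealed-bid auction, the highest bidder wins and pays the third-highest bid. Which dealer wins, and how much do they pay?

Rule: the highest bidder wins and pays the third-highest bid.
Bids ranked: 999 (Lumen) > 998 (Talon) > 994 (Dune) > 977 (Novara) > 972 (Cinder) > 947 (Apex) > …
Lumen is highest; pays the third-highest bid, $994.

Lumen pays $994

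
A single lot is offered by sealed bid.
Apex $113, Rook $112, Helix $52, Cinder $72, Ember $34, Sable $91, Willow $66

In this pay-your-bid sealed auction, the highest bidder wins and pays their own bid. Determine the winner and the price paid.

Apex pays $113

Sorting bids: 113 (Apex) > 112 (Rook) > 91 (Sable) > 72 (Cinder) > 66 (Willow) > 52 (Helix) > …
Apex has the highest bid and pays exactly that: $113.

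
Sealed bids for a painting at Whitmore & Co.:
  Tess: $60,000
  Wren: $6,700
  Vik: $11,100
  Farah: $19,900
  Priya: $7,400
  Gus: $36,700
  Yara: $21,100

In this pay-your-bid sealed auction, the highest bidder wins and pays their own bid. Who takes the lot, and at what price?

Tess pays $60,000

Bids ranked: 60,000 (Tess) > 36,700 (Gus) > 21,100 (Yara) > 19,900 (Farah) > 11,100 (Vik) > 7,400 (Priya) > …
Tess is highest → pays own bid, $60,000.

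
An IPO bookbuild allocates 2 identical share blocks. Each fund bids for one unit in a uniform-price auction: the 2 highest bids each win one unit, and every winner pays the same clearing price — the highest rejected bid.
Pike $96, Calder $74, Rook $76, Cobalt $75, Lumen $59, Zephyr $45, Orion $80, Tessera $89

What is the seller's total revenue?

Sorting: 96 (Pike), 89 (Tessera), 80 (Orion), 76 (Rook), …
Top 2: Pike, Tessera.
Clearing price = highest rejected bid = $80.
Total revenue = 2 × $80 = $160.

Total revenue: $160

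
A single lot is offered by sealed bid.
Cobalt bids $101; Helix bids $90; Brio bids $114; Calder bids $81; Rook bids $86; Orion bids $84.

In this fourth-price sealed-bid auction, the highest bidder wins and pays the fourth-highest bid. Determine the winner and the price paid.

Bids in order: 114 (Brio) > 101 (Cobalt) > 90 (Helix) > 86 (Rook) > 84 (Orion) > 81 (Calder)
Brio wins; payment is bid #4 in the ranking = $86.

Brio pays $86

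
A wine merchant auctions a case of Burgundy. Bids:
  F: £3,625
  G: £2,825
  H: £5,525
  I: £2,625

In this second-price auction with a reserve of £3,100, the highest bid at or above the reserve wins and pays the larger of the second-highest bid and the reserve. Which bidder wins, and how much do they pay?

H pays £3,625

Sorting bids: 5,525 (H) > 3,625 (F) > 2,825 (G) > 2,625 (I)
H has the top bid at or above the reserve (£5,525).
max(second-highest £3,625, reserve £3,100) = £3,625; the reserve does not bind.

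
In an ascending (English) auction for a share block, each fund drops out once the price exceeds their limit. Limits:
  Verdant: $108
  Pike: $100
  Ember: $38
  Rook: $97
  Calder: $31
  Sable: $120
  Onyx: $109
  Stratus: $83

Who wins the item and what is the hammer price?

Limits ranked: 120 (Sable) > 109 (Onyx) > 108 (Verdant) > 100 (Pike) > 97 (Rook) > 83 (Stratus) > …
Onyx is the last rival to drop out, at $109; Sable remains and wins at that price.

Sable wins at $109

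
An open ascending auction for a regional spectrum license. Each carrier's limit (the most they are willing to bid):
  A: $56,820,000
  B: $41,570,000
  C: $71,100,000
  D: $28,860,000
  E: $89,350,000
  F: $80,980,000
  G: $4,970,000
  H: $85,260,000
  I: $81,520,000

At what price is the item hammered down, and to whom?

E wins at $85,260,000

Limits in order: 89,350,000 (E) > 85,260,000 (H) > 81,520,000 (I) > 80,980,000 (F) > 71,100,000 (C) > 56,820,000 (A) > …
Bidding ends when H exits at $85,260,000; E takes it.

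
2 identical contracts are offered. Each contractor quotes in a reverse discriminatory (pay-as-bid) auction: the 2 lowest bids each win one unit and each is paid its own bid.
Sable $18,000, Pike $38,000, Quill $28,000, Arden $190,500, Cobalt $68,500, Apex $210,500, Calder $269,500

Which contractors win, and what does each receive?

Bids ranked low→high: 18,000 (Sable), 28,000 (Quill), 38,000 (Pike), 68,500 (Cobalt), …
Lowest 2: Sable, Quill.
Each winner is paid its own bid: Sable $18,000, Quill $28,000.

Sable $18,000, Quill $28,000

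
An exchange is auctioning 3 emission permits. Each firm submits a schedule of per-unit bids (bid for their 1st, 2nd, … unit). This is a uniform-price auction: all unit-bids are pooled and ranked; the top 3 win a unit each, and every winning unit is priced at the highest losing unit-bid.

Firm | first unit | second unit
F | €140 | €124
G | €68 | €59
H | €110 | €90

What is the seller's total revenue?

Pooled unit-bids ranked (top 3): 140 (F-1), 124 (F-2), 110 (H-1)
The (k+1)-th unit-bid is €90.
Allocation: F 2, H 1. Every unit priced at €90.
Revenue = 3 × 90 = €270.

Total revenue: €270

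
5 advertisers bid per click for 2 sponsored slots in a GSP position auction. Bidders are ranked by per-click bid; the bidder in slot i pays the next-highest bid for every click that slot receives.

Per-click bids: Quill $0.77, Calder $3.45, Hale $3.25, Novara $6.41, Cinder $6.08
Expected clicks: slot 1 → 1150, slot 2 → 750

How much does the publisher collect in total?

Sorting advertisers: $6.41 (Novara) > $6.08 (Cinder) > $3.45 (Calder) > …
Slot 1: Novara pays $6.08 × 1150 = $6992.00
Slot 2: Cinder pays $3.45 × 750 = $2587.50
Total = $9579.50

Total revenue: $9579.50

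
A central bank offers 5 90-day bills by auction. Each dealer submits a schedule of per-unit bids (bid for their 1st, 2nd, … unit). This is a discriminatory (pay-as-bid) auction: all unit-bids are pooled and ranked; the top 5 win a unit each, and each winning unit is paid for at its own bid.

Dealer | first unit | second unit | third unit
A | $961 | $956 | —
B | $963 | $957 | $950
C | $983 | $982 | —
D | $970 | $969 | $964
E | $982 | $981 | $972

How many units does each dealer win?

All unit-bids, highest first — top 5: 983 (C-1), 982 (C-2), 982 (E-1), 981 (E-2), 972 (E-3)
Next rejected bid: $970 (not a price — pay-as-bid).
Allocation: C 2, E 3.

C 2, E 3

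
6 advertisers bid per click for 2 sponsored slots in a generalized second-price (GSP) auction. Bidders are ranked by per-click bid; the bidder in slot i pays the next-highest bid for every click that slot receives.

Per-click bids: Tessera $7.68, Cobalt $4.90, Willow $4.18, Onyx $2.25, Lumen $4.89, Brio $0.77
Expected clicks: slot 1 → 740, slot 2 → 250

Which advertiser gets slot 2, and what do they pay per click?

Ranked by bid: $7.68 (Tessera) > $4.90 (Cobalt) > $4.89 (Lumen) > …
Slot 2 goes to the second-ranked bidder, Cobalt, who pays the next bid down: $4.89/click.

Cobalt; $4.89 per click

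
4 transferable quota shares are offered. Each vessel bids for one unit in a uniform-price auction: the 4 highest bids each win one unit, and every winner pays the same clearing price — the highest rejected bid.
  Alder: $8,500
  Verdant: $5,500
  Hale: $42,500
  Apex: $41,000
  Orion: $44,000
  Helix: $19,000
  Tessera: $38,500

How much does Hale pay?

Hale pays $19,000

Sorting: 44,000 (Orion), 42,500 (Hale), 41,000 (Apex), 38,500 (Tessera), 19,000 (Helix), 8,500 (Alder), …
Top 4: Orion, Hale, Apex, Tessera.
Highest unsuccessful bid: $19,000 → clearing price.
Hale wins → pays $19,000.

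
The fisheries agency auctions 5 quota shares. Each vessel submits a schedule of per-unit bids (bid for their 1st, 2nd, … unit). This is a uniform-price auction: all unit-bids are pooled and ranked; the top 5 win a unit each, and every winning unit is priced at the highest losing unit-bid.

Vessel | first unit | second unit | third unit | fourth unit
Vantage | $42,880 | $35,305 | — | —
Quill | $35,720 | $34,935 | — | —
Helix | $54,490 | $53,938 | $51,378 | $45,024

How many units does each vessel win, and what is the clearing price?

All unit-bids, highest first — top 5: 54,490 (Helix-1), 53,938 (Helix-2), 51,378 (Helix-3), 45,024 (Helix-4), 42,880 (Vantage-1)
Highest rejected unit-bid = $35,720.
Allocation: Helix 4, Vantage 1.

Helix 4, Vantage 1; clearing price $35,720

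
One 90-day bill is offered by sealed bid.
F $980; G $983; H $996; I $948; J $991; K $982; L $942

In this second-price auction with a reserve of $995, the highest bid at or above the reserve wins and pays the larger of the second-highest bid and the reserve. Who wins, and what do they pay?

H pays $995

Bids ranked: 996 (H) > 991 (J) > 983 (G) > 982 (K) > 980 (F) > 948 (I) > …
Highest eligible bid: H at $996.
max(second-highest $991, reserve $995) = $995.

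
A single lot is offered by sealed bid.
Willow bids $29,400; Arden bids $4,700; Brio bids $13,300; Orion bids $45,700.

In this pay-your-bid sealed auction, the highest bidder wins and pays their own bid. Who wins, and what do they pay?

Orion pays $45,700

Bids ranked: 45,700 (Orion) > 29,400 (Willow) > 13,300 (Brio) > 4,700 (Arden)
Orion has the highest bid and pays exactly that: $45,700.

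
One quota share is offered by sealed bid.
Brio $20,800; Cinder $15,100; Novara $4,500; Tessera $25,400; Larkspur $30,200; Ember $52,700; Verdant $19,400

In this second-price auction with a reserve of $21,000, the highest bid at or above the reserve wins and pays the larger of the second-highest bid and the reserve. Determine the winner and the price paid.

Second-price auction with a reserve of $21,000: the highest bid at or above the reserve wins and pays the larger of the second-highest bid and the reserve.
Sorting bids: 52,700 (Ember) > 30,200 (Larkspur) > 25,400 (Tessera) > 20,800 (Brio) > 19,400 (Verdant) > 15,100 (Cinder) > …
Highest eligible bid: Ember at $52,700.
max(second-highest $30,200, reserve $21,000) = $30,200; the reserve does not bind.

Ember pays $30,200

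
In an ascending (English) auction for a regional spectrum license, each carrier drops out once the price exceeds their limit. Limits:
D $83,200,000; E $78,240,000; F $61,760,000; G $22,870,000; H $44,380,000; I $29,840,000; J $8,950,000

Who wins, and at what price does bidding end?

D wins at $78,240,000

Limits in order: 83,200,000 (D) > 78,240,000 (E) > 61,760,000 (F) > 44,380,000 (H) > 29,840,000 (I) > 22,870,000 (G) > …
Bidding ends when E exits at $78,240,000; D takes it.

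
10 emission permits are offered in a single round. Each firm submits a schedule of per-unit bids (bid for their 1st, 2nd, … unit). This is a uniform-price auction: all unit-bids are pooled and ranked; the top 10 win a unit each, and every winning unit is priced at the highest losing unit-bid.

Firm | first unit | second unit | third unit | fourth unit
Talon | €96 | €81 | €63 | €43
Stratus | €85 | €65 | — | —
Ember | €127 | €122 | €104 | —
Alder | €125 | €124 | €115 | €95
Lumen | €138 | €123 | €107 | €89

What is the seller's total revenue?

Total revenue: €950

Pooled unit-bids ranked (top 10): 138 (Lumen-1), 127 (Ember-1), 125 (Alder-1), 124 (Alder-2), 123 (Lumen-2), 122 (Ember-2), 115 (Alder-3), 107 (Lumen-3), 104 (Ember-3), 96 (Talon-1)
The (k+1)-th unit-bid is €95.
Allocation: Alder 3, Ember 3, Lumen 3, Talon 1. Every unit priced at €95.
Revenue = 10 × 95 = €950.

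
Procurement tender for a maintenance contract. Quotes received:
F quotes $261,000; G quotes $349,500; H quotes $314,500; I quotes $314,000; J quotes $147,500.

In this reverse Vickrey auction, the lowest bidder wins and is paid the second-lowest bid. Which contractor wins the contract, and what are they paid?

Sorting bids: 147,500 (J) < 261,000 (F) < 314,000 (I) < 314,500 (H) < 349,500 (G)
Second-price: J is paid F's bid of $261,000.

J is paid $261,000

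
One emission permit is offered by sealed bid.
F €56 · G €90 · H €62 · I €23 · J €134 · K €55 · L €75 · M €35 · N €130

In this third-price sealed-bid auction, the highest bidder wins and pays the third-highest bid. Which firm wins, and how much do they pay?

J pays €90

Bids in order: 134 (J) > 130 (N) > 90 (G) > 75 (L) > 62 (H) > 56 (F) > …
J is highest; pays the third-highest bid, €90.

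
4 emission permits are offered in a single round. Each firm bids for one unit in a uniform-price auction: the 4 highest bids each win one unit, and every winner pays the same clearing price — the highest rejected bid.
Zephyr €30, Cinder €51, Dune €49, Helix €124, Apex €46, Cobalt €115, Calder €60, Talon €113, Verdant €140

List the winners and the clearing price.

Verdant, Helix, Cobalt, Talon; each pays €60

Ordering the bids: 140 (Verdant), 124 (Helix), 115 (Cobalt), 113 (Talon), 60 (Calder), 51 (Cinder), …
Top 4: Verdant, Helix, Cobalt, Talon.
Highest unsuccessful bid: €60 → clearing price.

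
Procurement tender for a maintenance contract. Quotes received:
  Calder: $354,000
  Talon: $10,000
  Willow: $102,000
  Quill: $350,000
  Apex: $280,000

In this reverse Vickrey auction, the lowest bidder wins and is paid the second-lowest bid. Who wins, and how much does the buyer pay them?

Bids in order: 10,000 (Talon) < 102,000 (Willow) < 280,000 (Apex) < 350,000 (Quill) < 354,000 (Calder)
Talon wins with the lowest bid; price is set by the runner-up at $102,000.

Talon is paid $102,000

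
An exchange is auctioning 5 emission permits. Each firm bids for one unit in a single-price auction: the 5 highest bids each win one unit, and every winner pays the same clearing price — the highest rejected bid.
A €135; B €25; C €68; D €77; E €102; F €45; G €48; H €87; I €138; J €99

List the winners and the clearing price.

Bids ranked high→low: 138 (I), 135 (A), 102 (E), 99 (J), 87 (H), 77 (D), 68 (C), …
The 5 highest are I, A, E, J, H.
First losing bid is D's €77, which sets the uniform price.

I, A, E, J, H; each pays €77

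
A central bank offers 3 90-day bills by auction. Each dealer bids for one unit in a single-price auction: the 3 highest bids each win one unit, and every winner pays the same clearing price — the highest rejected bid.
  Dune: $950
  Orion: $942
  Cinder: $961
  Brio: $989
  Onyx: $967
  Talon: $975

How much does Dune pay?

Sorting: 989 (Brio), 975 (Talon), 967 (Onyx), 961 (Cinder), 950 (Dune), …
Winners (3 units): Brio, Talon, Onyx.
Clearing price = highest rejected bid = $961.
Dune does not win → pays $0.

Dune pays $0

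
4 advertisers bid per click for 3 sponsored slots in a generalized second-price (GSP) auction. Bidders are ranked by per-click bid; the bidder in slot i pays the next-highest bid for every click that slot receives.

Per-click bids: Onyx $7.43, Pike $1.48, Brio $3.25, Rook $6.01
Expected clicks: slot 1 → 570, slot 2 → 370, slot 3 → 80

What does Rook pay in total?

Rook pays $1202.50

Sorting advertisers: $7.43 (Onyx) > $6.01 (Rook) > $3.25 (Brio) > $1.48 (Pike)
Rook holds slot 2 → pays next bid $3.25 × 370 clicks = $1202.50.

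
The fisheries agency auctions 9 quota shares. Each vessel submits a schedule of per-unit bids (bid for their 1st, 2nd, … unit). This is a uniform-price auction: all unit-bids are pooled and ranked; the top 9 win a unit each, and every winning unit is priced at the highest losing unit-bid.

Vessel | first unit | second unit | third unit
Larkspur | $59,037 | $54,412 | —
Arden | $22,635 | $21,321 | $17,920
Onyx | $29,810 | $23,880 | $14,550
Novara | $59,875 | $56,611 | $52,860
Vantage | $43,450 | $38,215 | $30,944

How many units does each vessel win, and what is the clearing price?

Pooled unit-bids ranked (top 9): 59,875 (Novara-1), 59,037 (Larkspur-1), 56,611 (Novara-2), 54,412 (Larkspur-2), 52,860 (Novara-3), 43,450 (Vantage-1), 38,215 (Vantage-2), 30,944 (Vantage-3), 29,810 (Onyx-1)
Highest rejected unit-bid = $23,880.
Allocation: Larkspur 2, Novara 3, Onyx 1, Vantage 3.

Larkspur 2, Novara 3, Onyx 1, Vantage 3; clearing price $23,880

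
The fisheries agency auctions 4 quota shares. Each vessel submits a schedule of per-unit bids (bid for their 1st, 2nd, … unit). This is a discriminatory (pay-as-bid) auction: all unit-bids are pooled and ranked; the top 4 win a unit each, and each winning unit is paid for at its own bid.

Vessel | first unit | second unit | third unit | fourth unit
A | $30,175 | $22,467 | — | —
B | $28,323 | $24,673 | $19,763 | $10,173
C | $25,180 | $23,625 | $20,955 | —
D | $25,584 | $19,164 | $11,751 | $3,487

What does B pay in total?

All unit-bids, highest first — top 4: 30,175 (A-1), 28,323 (B-1), 25,584 (D-1), 25,180 (C-1)
Next rejected bid: $24,673 (not a price — pay-as-bid).
B's winning unit-bids: 28,323 = $28,323.

B pays $28,323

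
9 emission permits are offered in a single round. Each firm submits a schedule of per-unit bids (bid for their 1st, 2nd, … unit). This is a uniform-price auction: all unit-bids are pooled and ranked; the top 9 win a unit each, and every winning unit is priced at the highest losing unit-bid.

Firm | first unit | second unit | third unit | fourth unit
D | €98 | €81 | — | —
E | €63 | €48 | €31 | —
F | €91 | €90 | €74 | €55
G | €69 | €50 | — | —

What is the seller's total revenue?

Total revenue: €432

All unit-bids, highest first — top 9: 98 (D-1), 91 (F-1), 90 (F-2), 81 (D-2), 74 (F-3), 69 (G-1), 63 (E-1), 55 (F-4), 50 (G-2)
The (k+1)-th unit-bid is €48.
Allocation: D 2, E 1, F 4, G 2. Every unit priced at €48.
Revenue = 9 × 48 = €432.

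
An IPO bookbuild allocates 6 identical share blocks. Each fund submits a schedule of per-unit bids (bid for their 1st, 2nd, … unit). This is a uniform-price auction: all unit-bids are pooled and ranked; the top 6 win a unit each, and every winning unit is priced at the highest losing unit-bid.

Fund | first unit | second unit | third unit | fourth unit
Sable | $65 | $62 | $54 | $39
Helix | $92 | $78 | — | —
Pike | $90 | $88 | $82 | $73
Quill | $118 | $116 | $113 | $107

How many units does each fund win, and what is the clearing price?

Helix 1, Pike 1, Quill 4; clearing price $88

All unit-bids, highest first — top 6: 118 (Quill-1), 116 (Quill-2), 113 (Quill-3), 107 (Quill-4), 92 (Helix-1), 90 (Pike-1)
Highest rejected unit-bid = $88.
Allocation: Helix 1, Pike 1, Quill 4.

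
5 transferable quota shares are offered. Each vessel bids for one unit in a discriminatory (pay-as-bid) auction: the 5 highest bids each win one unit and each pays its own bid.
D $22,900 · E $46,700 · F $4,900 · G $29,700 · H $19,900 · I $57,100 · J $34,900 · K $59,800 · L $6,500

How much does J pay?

Bids ranked high→low: 59,800 (K), 57,100 (I), 46,700 (E), 34,900 (J), 29,700 (G), 22,900 (D), 19,900 (H), …
The 5 highest are K, I, E, J, G.
J wins → own bid $34,900.

J pays $34,900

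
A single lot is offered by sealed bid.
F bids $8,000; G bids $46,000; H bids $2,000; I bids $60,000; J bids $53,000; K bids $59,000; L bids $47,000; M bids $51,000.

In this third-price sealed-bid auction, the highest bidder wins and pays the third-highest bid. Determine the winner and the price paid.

Sorting bids: 60,000 (I) > 59,000 (K) > 53,000 (J) > 51,000 (M) > 47,000 (L) > 46,000 (G) > …
I wins; payment is bid #3 in the ranking = $53,000.

I pays $53,000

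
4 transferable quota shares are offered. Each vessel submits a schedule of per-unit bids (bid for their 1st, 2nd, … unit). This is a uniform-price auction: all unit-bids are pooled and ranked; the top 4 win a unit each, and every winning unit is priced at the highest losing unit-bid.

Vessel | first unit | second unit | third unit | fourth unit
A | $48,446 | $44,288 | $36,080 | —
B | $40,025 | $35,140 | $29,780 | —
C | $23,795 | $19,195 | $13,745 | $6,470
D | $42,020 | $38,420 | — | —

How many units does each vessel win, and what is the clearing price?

All unit-bids, highest first — top 4: 48,446 (A-1), 44,288 (A-2), 42,020 (D-1), 40,025 (B-1)
The (k+1)-th unit-bid is $38,420.
Allocation: A 2, B 1, D 1.

A 2, B 1, D 1; clearing price $38,420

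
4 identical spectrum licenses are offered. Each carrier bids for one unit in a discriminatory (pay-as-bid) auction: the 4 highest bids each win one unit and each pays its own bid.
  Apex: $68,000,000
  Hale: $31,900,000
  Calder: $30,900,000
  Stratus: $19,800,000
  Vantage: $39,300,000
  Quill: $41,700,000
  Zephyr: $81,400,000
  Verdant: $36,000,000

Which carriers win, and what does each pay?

Ordering the bids: 81,400,000 (Zephyr), 68,000,000 (Apex), 41,700,000 (Quill), 39,300,000 (Vantage), 36,000,000 (Verdant), 31,900,000 (Hale), …
Top 4: Zephyr, Apex, Quill, Vantage.
Each winner pays its own bid: Zephyr $81,400,000, Apex $68,000,000, Quill $41,700,000, Vantage $39,300,000.

Zephyr $81,400,000, Apex $68,000,000, Quill $41,700,000, Vantage $39,300,000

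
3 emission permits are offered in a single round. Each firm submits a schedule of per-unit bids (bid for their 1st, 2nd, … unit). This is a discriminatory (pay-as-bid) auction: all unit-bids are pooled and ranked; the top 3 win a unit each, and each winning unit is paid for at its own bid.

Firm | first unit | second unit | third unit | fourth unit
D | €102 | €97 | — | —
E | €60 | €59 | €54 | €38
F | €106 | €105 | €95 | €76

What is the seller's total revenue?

Merging the schedules and taking the best 3: 106 (F-1), 105 (F-2), 102 (D-1)
Next rejected bid: €97 (not a price — pay-as-bid).
Each winning unit pays its own bid.
Revenue = 106 + 105 + 102 = €313.

Total revenue: €313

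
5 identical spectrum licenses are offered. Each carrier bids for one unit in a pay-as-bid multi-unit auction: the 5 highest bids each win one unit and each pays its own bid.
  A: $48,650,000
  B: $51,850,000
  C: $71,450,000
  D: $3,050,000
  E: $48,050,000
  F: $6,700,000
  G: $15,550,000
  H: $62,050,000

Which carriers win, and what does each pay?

C $71,450,000, H $62,050,000, B $51,850,000, A $48,650,000, E $48,050,000

Sorting: 71,450,000 (C), 62,050,000 (H), 51,850,000 (B), 48,650,000 (A), 48,050,000 (E), 15,550,000 (G), 6,700,000 (F), …
The 5 highest are C, H, B, A, E.
Each winner pays its own bid: C $71,450,000, H $62,050,000, B $51,850,000, A $48,650,000, E $48,050,000.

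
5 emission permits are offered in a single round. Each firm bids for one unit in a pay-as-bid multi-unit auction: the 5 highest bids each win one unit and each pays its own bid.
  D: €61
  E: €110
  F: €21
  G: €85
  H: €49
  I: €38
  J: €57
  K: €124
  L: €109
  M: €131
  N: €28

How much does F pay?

F pays €0

Sorting: 131 (M), 124 (K), 110 (E), 109 (L), 85 (G), 61 (D), 57 (J), …
Winners (5 units): M, K, E, L, G.
F does not win → €0.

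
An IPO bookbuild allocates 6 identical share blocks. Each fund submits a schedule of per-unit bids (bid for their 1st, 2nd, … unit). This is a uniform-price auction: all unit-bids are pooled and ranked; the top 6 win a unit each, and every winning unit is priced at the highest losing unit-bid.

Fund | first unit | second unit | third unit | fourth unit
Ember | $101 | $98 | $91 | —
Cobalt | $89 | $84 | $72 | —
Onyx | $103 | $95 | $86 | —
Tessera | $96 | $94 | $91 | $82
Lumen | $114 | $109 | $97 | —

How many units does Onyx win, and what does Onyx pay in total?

Pooled unit-bids ranked (top 6): 114 (Lumen-1), 109 (Lumen-2), 103 (Onyx-1), 101 (Ember-1), 98 (Ember-2), 97 (Lumen-3)
Highest rejected unit-bid = $96.
Onyx wins 1 unit(s) at $96 each.

Onyx: 1 unit, pays $96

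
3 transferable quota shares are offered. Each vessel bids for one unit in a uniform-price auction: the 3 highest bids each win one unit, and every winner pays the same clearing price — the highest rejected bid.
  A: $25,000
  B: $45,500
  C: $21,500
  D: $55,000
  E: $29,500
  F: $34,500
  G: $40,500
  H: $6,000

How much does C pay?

Sorting: 55,000 (D), 45,500 (B), 40,500 (G), 34,500 (F), 29,500 (E), …
The 3 highest are D, B, G.
Clearing price = highest rejected bid = $34,500.
C does not win → pays $0.

C pays $0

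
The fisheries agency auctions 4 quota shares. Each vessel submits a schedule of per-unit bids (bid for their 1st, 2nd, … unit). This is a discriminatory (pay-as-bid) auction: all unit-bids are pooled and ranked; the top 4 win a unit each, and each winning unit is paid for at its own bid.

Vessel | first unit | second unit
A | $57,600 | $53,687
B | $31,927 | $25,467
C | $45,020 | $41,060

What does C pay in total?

C pays $86,080

All unit-bids, highest first — top 4: 57,600 (A-1), 53,687 (A-2), 45,020 (C-1), 41,060 (C-2)
Next rejected bid: $31,927 (not a price — pay-as-bid).
C's winning unit-bids: 45,020 + 41,060 = $86,080.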